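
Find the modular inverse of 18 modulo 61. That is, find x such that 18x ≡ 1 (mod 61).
17

Using Extended Euclidean Algorithm:
gcd(18, 61) = 1
Bezout coefficients: 18 × 17 + 61 × -5 = 1
So 18 × 17 ≡ 1 (mod 61)
The inverse is 17 mod 61 = 17
Verification: 18 × 17 = 306 = 5 × 61 + 1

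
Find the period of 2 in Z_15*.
Powers of 2 mod 15: 2^1≡2, 2^2≡4, 2^3≡8, 2^4≡1. Order = 4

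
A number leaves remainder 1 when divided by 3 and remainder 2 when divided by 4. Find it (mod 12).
M = 3 × 4 = 12. M₁ = 4, y₁ ≡ 1 (mod 3). M₂ = 3, y₂ ≡ 3 (mod 4). x = 1×4×1 + 2×3×3 ≡ 10 (mod 12)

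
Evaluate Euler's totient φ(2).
1

Prime factorization: 2 = 2
Using the formula φ(n) = n × Π(1 - 1/p) for each prime factor p:
φ(2) = 2 × (1 - 1/2)
φ(2) = 1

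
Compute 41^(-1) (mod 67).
41^(-1) ≡ 18 (mod 67). Verification: 41 × 18 = 738 ≡ 1 (mod 67)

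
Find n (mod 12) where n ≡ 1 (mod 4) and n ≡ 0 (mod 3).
M = 4 × 3 = 12. M₁ = 3, y₁ ≡ 3 (mod 4). M₂ = 4, y₂ ≡ 1 (mod 3). n = 1×3×3 + 0×4×1 ≡ 9 (mod 12)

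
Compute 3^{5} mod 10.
3

Using successive squaring:
Binary expansion of 5: 101
Powers of 3 mod 10 (each is the square of the previous):
  3^1 ≡ 3 (mod 10)
  3^2 ≡ 3² = 9 ≡ 9 (mod 10)
  3^4 ≡ 9² = 81 ≡ 1 (mod 10)
5 = 4 + 1, so 3^5 = 3^4 × 3^1 ≡ 1 × 3 (mod 10)
Multiplying step by step:
  1 × 3 = 3 ≡ 3 (mod 10)
Result: 3^5 ≡ 3 (mod 10)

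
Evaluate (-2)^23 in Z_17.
Using Fermat: (-2)^{16} ≡ 1 (mod 17). 23 ≡ 7 (mod 16). So (-2)^{23} ≡ (-2)^{7} ≡ 8 (mod 17)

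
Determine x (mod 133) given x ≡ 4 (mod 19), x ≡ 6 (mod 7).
118

Using the Chinese Remainder Theorem:
M = product of moduli = 133
For equation 1: M_1 = 7, 7 ≡ 7 (mod 19), inverse of 7 mod 19 is 11 (check: 7 × 11 = 77 ≡ 1 (mod 19))
For equation 2: M_2 = 19, 19 ≡ 5 (mod 7), inverse of 19 mod 7 is 3 (check: 5 × 3 = 15 ≡ 1 (mod 7))
Combine: x ≡ Σ r_i×M_i×(M_i⁻¹ mod m_i) = 4×7×11 + 6×19×3 = 308 + 342 = 650
650 mod 133 = 118
x ≡ 118 (mod 133)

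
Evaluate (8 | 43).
(8/43) = 8^{21} mod 43 = -1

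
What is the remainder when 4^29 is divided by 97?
Using repeated squaring. 29 = 16 + 8 + 4 + 1 (binary 11101). Repeated squaring mod 97: 4^1 ≡ 4; 4^2 ≡ 4² = 16 ≡ 16; 4^4 ≡ 16² = 256 ≡ 62; 4^8 ≡ 62² = 3844 ≡ 61; 4^16 ≡ 61² = 3721 ≡ 35. Multiply: 4^29 = 4^16 × 4^8 × 4^4 × 4^1 ≡ 35 × 61 × 62 × 4 (mod 97): 35 × 61 = 2135 ≡ 1; 1 × 62 = 62 ≡ 62; 62 × 4 = 248 ≡ 54. So 4^29 ≡ 54 (mod 97).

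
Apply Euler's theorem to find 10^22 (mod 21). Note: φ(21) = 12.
By Euler: 10^{12} ≡ 1 (mod 21) since gcd(10, 21) = 1. 22 = 1×12 + 10. So 10^{22} ≡ 10^{10} ≡ 4 (mod 21)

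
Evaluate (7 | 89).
(7/89) = 7^{44} mod 89 = -1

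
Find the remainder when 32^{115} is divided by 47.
By Fermat: 32^{46} ≡ 1 (mod 47). 115 = 2×46 + 23. So 32^{115} ≡ 32^{23} ≡ 1 (mod 47)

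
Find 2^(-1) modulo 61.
31

Using Extended Euclidean Algorithm:
gcd(2, 61) = 1
Bezout coefficients: 2 × -30 + 61 × 1 = 1
So 2 × -30 ≡ 1 (mod 61)
The inverse is -30 mod 61 = 31
Verification: 2 × 31 = 62 = 1 × 61 + 1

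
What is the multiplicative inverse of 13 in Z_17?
13^(-1) ≡ 4 (mod 17). Verification: 13 × 4 = 52 ≡ 1 (mod 17)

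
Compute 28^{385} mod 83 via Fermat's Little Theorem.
26

By Fermat's Little Theorem, a^(p-1) ≡ 1 (mod p) for prime p and gcd(a, p) = 1
Here p = 83, so 28^82 ≡ 1 (mod 83)
We can reduce the exponent: 385 mod 82 = 57
So 28^385 ≡ 28^57 (mod 83)
Computing: 28^57 mod 83 = 26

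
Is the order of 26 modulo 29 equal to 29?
No, the actual order is 28, not 29.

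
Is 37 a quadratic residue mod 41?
By Euler's criterion: 37^{20} ≡ 1 (mod 41). Since this equals 1, 37 is a QR.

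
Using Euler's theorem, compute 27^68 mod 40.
By Euler: 27^{16} ≡ 1 (mod 40) since gcd(27, 40) = 1. 68 = 4×16 + 4. So 27^{68} ≡ 27^{4} ≡ 1 (mod 40)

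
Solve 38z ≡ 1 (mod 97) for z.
38^(-1) ≡ 23 (mod 97). Verification: 38 × 23 = 874 ≡ 1 (mod 97)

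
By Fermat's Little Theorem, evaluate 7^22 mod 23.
By Fermat's Little Theorem, 7^{22} ≡ 1 (mod 23) since 23 is prime and gcd(7, 23) = 1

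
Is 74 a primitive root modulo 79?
Yes

To verify, check if 74^(78/q) ≢ 1 (mod 79) for each prime divisor q of 78
Divisors of 78 = 78: [1, 2, 3, 6, 13, 26, 39, 78]
  74^(78/2) = 74^39 ≡ 78 (mod 79)
  74^(78/3) = 74^26 ≡ 55 (mod 79)
  74^(78/13) = 74^6 ≡ 62 (mod 79)
Conclusion: 74 is a primitive root modulo 79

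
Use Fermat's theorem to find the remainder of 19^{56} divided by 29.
1

By Fermat's Little Theorem, a^(p-1) ≡ 1 (mod p) for prime p and gcd(a, p) = 1
Here p = 29, so 19^28 ≡ 1 (mod 29)
We can reduce the exponent: 56 mod 28 = 0
So 19^56 ≡ 19^0 (mod 29)
Computing: 19^0 mod 29 = 1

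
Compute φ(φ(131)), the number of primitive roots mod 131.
Number of primitive roots mod 131 = φ(130) = 48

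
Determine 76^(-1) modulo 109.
76^(-1) ≡ 33 (mod 109). Verification: 76 × 33 = 2508 ≡ 1 (mod 109)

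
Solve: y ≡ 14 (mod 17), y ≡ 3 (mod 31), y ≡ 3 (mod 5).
M = 17 × 31 × 5 = 2635. M₁ = 155, y₁ ≡ 9 (mod 17). M₂ = 85, y₂ ≡ 27 (mod 31). M₃ = 527, y₃ ≡ 3 (mod 5). y = 14×155×9 + 3×85×27 + 3×527×3 ≡ 2173 (mod 2635)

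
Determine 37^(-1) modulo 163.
37^(-1) ≡ 141 (mod 163). Verification: 37 × 141 = 5217 ≡ 1 (mod 163)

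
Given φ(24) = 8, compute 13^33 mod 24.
By Euler: 13^{8} ≡ 1 (mod 24) since gcd(13, 24) = 1. 33 = 4×8 + 1. So 13^{33} ≡ 13^{1} ≡ 13 (mod 24)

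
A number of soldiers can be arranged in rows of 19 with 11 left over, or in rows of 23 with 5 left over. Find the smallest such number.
M = 19 × 23 = 437. M₁ = 23, y₁ ≡ 5 (mod 19). M₂ = 19, y₂ ≡ 17 (mod 23). x = 11×23×5 + 5×19×17 ≡ 258 (mod 437). The smallest positive such number is 258.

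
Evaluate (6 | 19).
(6/19) = 6^{9} mod 19 = 1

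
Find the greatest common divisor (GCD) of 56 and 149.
1

Using the Euclidean algorithm:
56 = 0 × 149 + 56
149 = 2 × 56 + 37
56 = 1 × 37 + 19
37 = 1 × 19 + 18
19 = 1 × 18 + 1
18 = 18 × 1 + 0

GCD(56, 149) = 1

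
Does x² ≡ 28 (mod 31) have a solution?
By Euler's criterion: 28^{15} ≡ 1 (mod 31). Since this equals 1, 28 is a QR.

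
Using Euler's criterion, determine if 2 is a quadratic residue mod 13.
By Euler's criterion: 2^{6} ≡ 12 (mod 13). Since this equals -1 (≡ 12), 2 is not a QR.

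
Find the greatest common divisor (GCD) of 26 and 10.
2

Using the Euclidean algorithm:
26 = 2 × 10 + 6
10 = 1 × 6 + 4
6 = 1 × 4 + 2
4 = 2 × 2 + 0

GCD(26, 10) = 2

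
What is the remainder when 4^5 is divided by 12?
5 = 4 + 1 (binary 101). Repeated squaring mod 12: 4^1 ≡ 4; 4^2 ≡ 4² = 16 ≡ 4; 4^4 ≡ 4² = 16 ≡ 4. Multiply: 4^5 = 4^4 × 4^1 ≡ 4 × 4 (mod 12): 4 × 4 = 16 ≡ 4. So 4^5 ≡ 4 (mod 12).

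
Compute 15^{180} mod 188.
149

Using successive squaring:
Binary expansion of 180: 10110100
Powers of 15 mod 188 (each is the square of the previous):
  15^1 ≡ 15 (mod 188)
  15^2 ≡ 15² = 225 ≡ 37 (mod 188)
  15^4 ≡ 37² = 1369 ≡ 53 (mod 188)
  15^8 ≡ 53² = 2809 ≡ 177 (mod 188)
  15^16 ≡ 177² = 31329 ≡ 121 (mod 188)
  15^32 ≡ 121² = 14641 ≡ 165 (mod 188)
  15^64 ≡ 165² = 27225 ≡ 153 (mod 188)
  15^128 ≡ 153² = 23409 ≡ 97 (mod 188)
180 = 128 + 32 + 16 + 4, so 15^180 = 15^128 × 15^32 × 15^16 × 15^4 ≡ 97 × 165 × 121 × 53 (mod 188)
Multiplying step by step:
  97 × 165 = 16005 ≡ 25 (mod 188)
  25 × 121 = 3025 ≡ 17 (mod 188)
  17 × 53 = 901 ≡ 149 (mod 188)
Result: 15^180 ≡ 149 (mod 188)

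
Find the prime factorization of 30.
2 × 3 × 5

Divide by primes starting from smallest:
30 ÷ 2 = 15
15 ÷ 3 = 5
5 ÷ 5 = 1

30 = 2 × 3 × 5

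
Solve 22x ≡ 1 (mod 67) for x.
64

Using Extended Euclidean Algorithm:
gcd(22, 67) = 1
Bezout coefficients: 22 × -3 + 67 × 1 = 1
So 22 × -3 ≡ 1 (mod 67)
The inverse is -3 mod 67 = 64
Verification: 22 × 64 = 1408 = 21 × 67 + 1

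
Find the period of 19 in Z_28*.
Powers of 19 mod 28: 19^1≡19, 19^2≡25, 19^3≡27, 19^4≡9, 19^5≡3, 19^6≡1. Order = 6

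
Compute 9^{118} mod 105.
51

Using successive squaring:
Binary expansion of 118: 1110110
Powers of 9 mod 105 (each is the square of the previous):
  9^1 ≡ 9 (mod 105)
  9^2 ≡ 9² = 81 ≡ 81 (mod 105)
  9^4 ≡ 81² = 6561 ≡ 51 (mod 105)
  9^8 ≡ 51² = 2601 ≡ 81 (mod 105)
  9^16 ≡ 81² = 6561 ≡ 51 (mod 105)
  9^32 ≡ 51² = 2601 ≡ 81 (mod 105)
  9^64 ≡ 81² = 6561 ≡ 51 (mod 105)
118 = 64 + 32 + 16 + 4 + 2, so 9^118 = 9^64 × 9^32 × 9^16 × 9^4 × 9^2 ≡ 51 × 81 × 51 × 51 × 81 (mod 105)
Multiplying step by step:
  51 × 81 = 4131 ≡ 36 (mod 105)
  36 × 51 = 1836 ≡ 51 (mod 105)
  51 × 51 = 2601 ≡ 81 (mod 105)
  81 × 81 = 6561 ≡ 51 (mod 105)
Result: 9^118 ≡ 51 (mod 105)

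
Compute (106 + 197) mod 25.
3

(106 + 197) = 303
303 mod 25 = 3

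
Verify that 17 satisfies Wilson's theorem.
(16)! mod 17 = 16. Since this equals -1 (mod 17), Wilson confirms 17 is prime.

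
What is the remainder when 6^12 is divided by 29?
Using repeated squaring. 12 = 8 + 4 (binary 1100). Repeated squaring mod 29: 6^1 ≡ 6; 6^2 ≡ 6² = 36 ≡ 7; 6^4 ≡ 7² = 49 ≡ 20; 6^8 ≡ 20² = 400 ≡ 23. Multiply: 6^12 = 6^8 × 6^4 ≡ 23 × 20 (mod 29): 23 × 20 = 460 ≡ 25. So 6^12 ≡ 25 (mod 29).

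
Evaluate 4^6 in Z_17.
6 = 4 + 2 (binary 110). Repeated squaring mod 17: 4^1 ≡ 4; 4^2 ≡ 4² = 16 ≡ 16; 4^4 ≡ 16² = 256 ≡ 1. Multiply: 4^6 = 4^4 × 4^2 ≡ 1 × 16 (mod 17): 1 × 16 = 16 ≡ 16. So 4^6 ≡ 16 (mod 17).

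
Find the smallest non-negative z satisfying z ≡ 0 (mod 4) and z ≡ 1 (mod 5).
M = 4 × 5 = 20. M₁ = 5, y₁ ≡ 1 (mod 4). M₂ = 4, y₂ ≡ 4 (mod 5). z = 0×5×1 + 1×4×4 ≡ 16 (mod 20)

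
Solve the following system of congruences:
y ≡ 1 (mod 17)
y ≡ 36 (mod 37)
443

Using the Chinese Remainder Theorem:
M = product of moduli = 629
For equation 1: M_1 = 37, 37 ≡ 3 (mod 17), inverse of 37 mod 17 is 6 (check: 3 × 6 = 18 ≡ 1 (mod 17))
For equation 2: M_2 = 17, 17 ≡ 17 (mod 37), inverse of 17 mod 37 is 24 (check: 17 × 24 = 408 ≡ 1 (mod 37))
Combine: y ≡ Σ r_i×M_i×(M_i⁻¹ mod m_i) = 1×37×6 + 36×17×24 = 222 + 14688 = 14910
14910 mod 629 = 443
y ≡ 443 (mod 629)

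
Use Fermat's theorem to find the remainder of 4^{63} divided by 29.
28

By Fermat's Little Theorem, a^(p-1) ≡ 1 (mod p) for prime p and gcd(a, p) = 1
Here p = 29, so 4^28 ≡ 1 (mod 29)
We can reduce the exponent: 63 mod 28 = 7
So 4^63 ≡ 4^7 (mod 29)
Computing: 4^7 mod 29 = 28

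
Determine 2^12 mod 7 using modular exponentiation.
Using Fermat: 2^{6} ≡ 1 (mod 7). 12 ≡ 0 (mod 6). So 2^{12} ≡ 2^{0} ≡ 1 (mod 7)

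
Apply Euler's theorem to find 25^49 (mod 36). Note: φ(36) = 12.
By Euler: 25^{12} ≡ 1 (mod 36) since gcd(25, 36) = 1. 49 = 4×12 + 1. So 25^{49} ≡ 25^{1} ≡ 25 (mod 36)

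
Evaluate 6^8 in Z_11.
8 = 8 (binary 1000). Repeated squaring mod 11: 6^1 ≡ 6; 6^2 ≡ 6² = 36 ≡ 3; 6^4 ≡ 3² = 9 ≡ 9; 6^8 ≡ 9² = 81 ≡ 4. So 6^8 ≡ 4 (mod 11).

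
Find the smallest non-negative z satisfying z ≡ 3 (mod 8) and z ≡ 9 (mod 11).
M = 8 × 11 = 88. M₁ = 11, y₁ ≡ 3 (mod 8). M₂ = 8, y₂ ≡ 7 (mod 11). z = 3×11×3 + 9×8×7 ≡ 75 (mod 88)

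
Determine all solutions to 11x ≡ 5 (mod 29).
11

Since gcd(11, 29) = 1 divides 5, a solution exists.
Multiply both sides by the inverse of 11 mod 29:
  11^(-1) mod 29 = 8
  x ≡ 8 × 5 ≡ 40 ≡ 11 (mod 29)
Verification: 11 × 11 = 121 = 4 × 29 + 5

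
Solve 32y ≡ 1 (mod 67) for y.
44

Using Extended Euclidean Algorithm:
gcd(32, 67) = 1
Bezout coefficients: 32 × -23 + 67 × 11 = 1
So 32 × -23 ≡ 1 (mod 67)
The inverse is -23 mod 67 = 44
Verification: 32 × 44 = 1408 = 21 × 67 + 1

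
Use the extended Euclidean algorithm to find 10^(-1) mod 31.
Extended GCD: 10(-3) + 31(1) = 1. So 10^(-1) ≡ 28 ≡ 28 (mod 31). Verify: 10 × 28 = 280 ≡ 1 (mod 31)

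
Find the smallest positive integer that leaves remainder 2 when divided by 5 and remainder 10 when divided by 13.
M = 5 × 13 = 65. M₁ = 13, y₁ ≡ 2 (mod 5). M₂ = 5, y₂ ≡ 8 (mod 13). n = 2×13×2 + 10×5×8 ≡ 62 (mod 65). The smallest positive such number is 62.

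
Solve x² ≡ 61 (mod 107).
The square roots of 61 mod 107 are 75 and 32. Verify: 75² = 5625 ≡ 61 (mod 107)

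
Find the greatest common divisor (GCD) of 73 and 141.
1

Using the Euclidean algorithm:
73 = 0 × 141 + 73
141 = 1 × 73 + 68
73 = 1 × 68 + 5
68 = 13 × 5 + 3
5 = 1 × 3 + 2
3 = 1 × 2 + 1
2 = 2 × 1 + 0

GCD(73, 141) = 1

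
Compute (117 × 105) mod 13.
0

(117 × 105) = 12285
12285 mod 13 = 0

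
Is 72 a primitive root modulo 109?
Yes

To verify, check if 72^(108/q) ≢ 1 (mod 109) for each prime divisor q of 108
Divisors of 108 = 108: [1, 2, 3, 4, 6, 9, 12, 18, 27, 36, 54, 108]
  72^(108/2) = 72^54 ≡ 108 (mod 109)
  72^(108/3) = 72^36 ≡ 45 (mod 109)
Conclusion: 72 is a primitive root modulo 109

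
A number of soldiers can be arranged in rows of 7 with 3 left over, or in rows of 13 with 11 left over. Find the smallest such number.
M = 7 × 13 = 91. M₁ = 13, y₁ ≡ 6 (mod 7). M₂ = 7, y₂ ≡ 2 (mod 13). n = 3×13×6 + 11×7×2 ≡ 24 (mod 91). The smallest positive such number is 24.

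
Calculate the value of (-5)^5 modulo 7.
(-5) ≡ 2 (mod 7). 5 = 4 + 1 (binary 101). Repeated squaring mod 7: 2^1 ≡ 2; 2^2 ≡ 2² = 4 ≡ 4; 2^4 ≡ 4² = 16 ≡ 2. Multiply: (-5)^5 ≡ 2^4 × 2^1 ≡ 2 × 2 (mod 7): 2 × 2 = 4 ≡ 4. So (-5)^5 ≡ 4 (mod 7).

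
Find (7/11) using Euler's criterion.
(7/11) = 7^{5} mod 11 = -1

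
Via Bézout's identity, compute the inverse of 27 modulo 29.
Extended GCD: 27(14) + 29(-13) = 1. So 27^(-1) ≡ 14 ≡ 14 (mod 29). Verify: 27 × 14 = 378 ≡ 1 (mod 29)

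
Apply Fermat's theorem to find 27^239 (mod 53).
By Fermat: 27^{52} ≡ 1 (mod 53). 239 = 4×52 + 31. So 27^{239} ≡ 27^{31} ≡ 48 (mod 53)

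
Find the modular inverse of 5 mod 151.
5^(-1) ≡ 121 (mod 151). Verification: 5 × 121 = 605 ≡ 1 (mod 151)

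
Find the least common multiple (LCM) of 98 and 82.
4018

First find GCD(98, 82) using the Euclidean algorithm:
98 = 1 × 82 + 16
82 = 5 × 16 + 2
16 = 8 × 2 + 0
GCD(98, 82) = 2

LCM formula: LCM(a, b) = (a × b) / GCD(a, b)
LCM(98, 82) = (98 × 82) / 2
LCM(98, 82) = 8036 / 2
LCM(98, 82) = 4018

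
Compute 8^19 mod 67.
Using repeated squaring. 19 = 16 + 2 + 1 (binary 10011). Repeated squaring mod 67: 8^1 ≡ 8; 8^2 ≡ 8² = 64 ≡ 64; 8^4 ≡ 64² = 4096 ≡ 9; 8^8 ≡ 9² = 81 ≡ 14; 8^16 ≡ 14² = 196 ≡ 62. Multiply: 8^19 = 8^16 × 8^2 × 8^1 ≡ 62 × 64 × 8 (mod 67): 62 × 64 = 3968 ≡ 15; 15 × 8 = 120 ≡ 53. So 8^19 ≡ 53 (mod 67).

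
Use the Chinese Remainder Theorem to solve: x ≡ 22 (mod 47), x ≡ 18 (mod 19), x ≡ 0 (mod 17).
3077

Using the Chinese Remainder Theorem:
M = product of moduli = 15181
For equation 1: M_1 = 323, 323 ≡ 41 (mod 47), inverse of 323 mod 47 is 39 (check: 41 × 39 = 1599 ≡ 1 (mod 47))
For equation 2: M_2 = 799, 799 ≡ 1 (mod 19), inverse of 799 mod 19 is 1 (check: 1 × 1 = 1 ≡ 1 (mod 19))
For equation 3: M_3 = 893, 893 ≡ 9 (mod 17), inverse of 893 mod 17 is 2 (check: 9 × 2 = 18 ≡ 1 (mod 17))
Combine: x ≡ Σ r_i×M_i×(M_i⁻¹ mod m_i) = 22×323×39 + 18×799×1 + 0×893×2 = 277134 + 14382 + 0 = 291516
291516 mod 15181 = 3077
x ≡ 3077 (mod 15181)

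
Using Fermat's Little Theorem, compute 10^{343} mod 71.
57

By Fermat's Little Theorem, a^(p-1) ≡ 1 (mod p) for prime p and gcd(a, p) = 1
Here p = 71, so 10^70 ≡ 1 (mod 71)
We can reduce the exponent: 343 mod 70 = 63
So 10^343 ≡ 10^63 (mod 71)
Computing: 10^63 mod 71 = 57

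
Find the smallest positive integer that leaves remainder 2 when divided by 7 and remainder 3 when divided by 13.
M = 7 × 13 = 91. M₁ = 13, y₁ ≡ 6 (mod 7). M₂ = 7, y₂ ≡ 2 (mod 13). t = 2×13×6 + 3×7×2 ≡ 16 (mod 91). The smallest positive such number is 16.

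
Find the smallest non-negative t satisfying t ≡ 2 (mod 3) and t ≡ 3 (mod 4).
M = 3 × 4 = 12. M₁ = 4, y₁ ≡ 1 (mod 3). M₂ = 3, y₂ ≡ 3 (mod 4). t = 2×4×1 + 3×3×3 ≡ 11 (mod 12)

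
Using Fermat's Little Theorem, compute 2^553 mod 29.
By Fermat: 2^{28} ≡ 1 (mod 29). 553 ≡ 21 (mod 28). So 2^{553} ≡ 2^{21} ≡ 17 (mod 29)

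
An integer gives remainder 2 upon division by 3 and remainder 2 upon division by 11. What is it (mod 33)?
M = 3 × 11 = 33. M₁ = 11, y₁ ≡ 2 (mod 3). M₂ = 3, y₂ ≡ 4 (mod 11). k = 2×11×2 + 2×3×4 ≡ 2 (mod 33). The smallest positive such number is 2.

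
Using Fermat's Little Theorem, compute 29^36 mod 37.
By Fermat's Little Theorem, 29^{36} ≡ 1 (mod 37) since 37 is prime and gcd(29, 37) = 1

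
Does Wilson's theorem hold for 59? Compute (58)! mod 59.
(58)! mod 59 = 58. Since this equals -1 (mod 59), Wilson confirms 59 is prime.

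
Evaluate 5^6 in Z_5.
5 ≡ 0 (mod 5). 6 = 4 + 2 (binary 110). Repeated squaring mod 5: 0^1 ≡ 0; 0^2 ≡ 0² = 0 ≡ 0; 0^4 ≡ 0² = 0 ≡ 0. Multiply: 5^6 ≡ 0^4 × 0^2 ≡ 0 × 0 (mod 5): 0 × 0 = 0 ≡ 0. So 5^6 ≡ 0 (mod 5).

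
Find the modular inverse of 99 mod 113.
99^(-1) ≡ 8 (mod 113). Verification: 99 × 8 = 792 ≡ 1 (mod 113)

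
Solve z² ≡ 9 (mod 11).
The square roots of 9 mod 11 are 3 and 8. Verify: 3² = 9 ≡ 9 (mod 11)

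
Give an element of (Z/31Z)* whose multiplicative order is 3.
5 has order 3 mod 31 since 5^{3} ≡ 1 (mod 31) and no smaller power works.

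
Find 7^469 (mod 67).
Using Fermat: 7^{66} ≡ 1 (mod 67). 469 ≡ 7 (mod 66). So 7^{469} ≡ 7^{7} ≡ 46 (mod 67)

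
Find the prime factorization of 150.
2 × 3 × 5^2

Divide by primes starting from smallest:
150 ÷ 2 = 75
75 ÷ 3 = 25
25 ÷ 5 = 5
5 ÷ 5 = 1

150 = 2 × 3 × 5^2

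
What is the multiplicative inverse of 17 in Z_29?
12

Using Extended Euclidean Algorithm:
gcd(17, 29) = 1
Bezout coefficients: 17 × 12 + 29 × -7 = 1
So 17 × 12 ≡ 1 (mod 29)
The inverse is 12 mod 29 = 12
Verification: 17 × 12 = 204 = 7 × 29 + 1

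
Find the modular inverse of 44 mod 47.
44^(-1) ≡ 31 (mod 47). Verification: 44 × 31 = 1364 ≡ 1 (mod 47)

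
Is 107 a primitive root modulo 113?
Yes

To verify, check if 107^(112/q) ≢ 1 (mod 113) for each prime divisor q of 112
Divisors of 112 = 112: [1, 2, 4, 7, 8, 14, 16, 28, 56, 112]
  107^(112/2) = 107^56 ≡ 112 (mod 113)
  107^(112/7) = 107^16 ≡ 30 (mod 113)
Conclusion: 107 is a primitive root modulo 113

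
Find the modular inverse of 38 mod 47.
38^(-1) ≡ 26 (mod 47). Verification: 38 × 26 = 988 ≡ 1 (mod 47)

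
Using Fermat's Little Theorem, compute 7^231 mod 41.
By Fermat: 7^{40} ≡ 1 (mod 41). 231 = 5×40 + 31. So 7^{231} ≡ 7^{31} ≡ 19 (mod 41)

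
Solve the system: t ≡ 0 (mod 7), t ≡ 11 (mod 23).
M = 7 × 23 = 161. M₁ = 23, y₁ ≡ 4 (mod 7). M₂ = 7, y₂ ≡ 10 (mod 23). t = 0×23×4 + 11×7×10 ≡ 126 (mod 161)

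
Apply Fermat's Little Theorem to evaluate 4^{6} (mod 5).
1

By Fermat's Little Theorem, a^(p-1) ≡ 1 (mod p) for prime p and gcd(a, p) = 1
Here p = 5, so 4^4 ≡ 1 (mod 5)
We can reduce the exponent: 6 mod 4 = 2
So 4^6 ≡ 4^2 (mod 5)
Computing: 4^2 mod 5 = 1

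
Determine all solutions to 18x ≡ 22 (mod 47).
43

Since gcd(18, 47) = 1 divides 22, a solution exists.
Multiply both sides by the inverse of 18 mod 47:
  18^(-1) mod 47 = 34
  x ≡ 34 × 22 ≡ 748 ≡ 43 (mod 47)
Verification: 18 × 43 = 774 = 16 × 47 + 22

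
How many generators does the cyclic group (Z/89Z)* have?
40

The number of primitive roots modulo p is φ(p-1) = φ(88)
φ(88) = 40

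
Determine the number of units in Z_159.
104

Prime factorization: 159 = 3 × 53
Using the formula φ(n) = n × Π(1 - 1/p) for each prime factor p:
φ(159) = 159 × (1 - 1/3) × (1 - 1/53)
φ(159) = 104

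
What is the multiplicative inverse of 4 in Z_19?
5

Using Extended Euclidean Algorithm:
gcd(4, 19) = 1
Bezout coefficients: 4 × 5 + 19 × -1 = 1
So 4 × 5 ≡ 1 (mod 19)
The inverse is 5 mod 19 = 5
Verification: 4 × 5 = 20 = 1 × 19 + 1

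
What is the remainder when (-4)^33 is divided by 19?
Using Fermat: (-4)^{18} ≡ 1 (mod 19). 33 ≡ 15 (mod 18). So (-4)^{33} ≡ (-4)^{15} ≡ 8 (mod 19)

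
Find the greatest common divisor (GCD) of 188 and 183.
1

Using the Euclidean algorithm:
188 = 1 × 183 + 5
183 = 36 × 5 + 3
5 = 1 × 3 + 2
3 = 1 × 2 + 1
2 = 2 × 1 + 0

GCD(188, 183) = 1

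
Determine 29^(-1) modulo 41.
29^(-1) ≡ 17 (mod 41). Verification: 29 × 17 = 493 ≡ 1 (mod 41)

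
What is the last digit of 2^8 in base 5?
8 = 8 (binary 1000). Repeated squaring mod 5: 2^1 ≡ 2; 2^2 ≡ 2² = 4 ≡ 4; 2^4 ≡ 4² = 16 ≡ 1; 2^8 ≡ 1² = 1 ≡ 1. So 2^8 ≡ 1 (mod 5).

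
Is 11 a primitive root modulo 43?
No

To verify, check if 11^(42/q) ≢ 1 (mod 43) for each prime divisor q of 42
Divisors of 42 = 42: [1, 2, 3, 6, 7, 14, 21, 42]
  11^(42/2) = 11^21 ≡ 1 (mod 43)
  11^(42/3) = 11^14 ≡ 1 (mod 43)
  11^(42/7) = 11^6 ≡ 4 (mod 43)
Conclusion: 11 is not a primitive root modulo 43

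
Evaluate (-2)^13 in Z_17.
Using repeated squaring. (-2) ≡ 15 (mod 17). 13 = 8 + 4 + 1 (binary 1101). Repeated squaring mod 17: 15^1 ≡ 15; 15^2 ≡ 15² = 225 ≡ 4; 15^4 ≡ 4² = 16 ≡ 16; 15^8 ≡ 16² = 256 ≡ 1. Multiply: (-2)^13 ≡ 15^8 × 15^4 × 15^1 ≡ 1 × 16 × 15 (mod 17): 1 × 16 = 16 ≡ 16; 16 × 15 = 240 ≡ 2. So (-2)^13 ≡ 2 (mod 17).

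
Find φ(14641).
13310

Prime factorization: 14641 = 11^4
Using the formula φ(n) = n × Π(1 - 1/p) for each prime factor p:
φ(14641) = 14641 × (1 - 1/11)
φ(14641) = 13310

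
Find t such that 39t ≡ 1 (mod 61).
39^(-1) ≡ 36 (mod 61). Verification: 39 × 36 = 1404 ≡ 1 (mod 61)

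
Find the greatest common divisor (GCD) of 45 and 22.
1

Using the Euclidean algorithm:
45 = 2 × 22 + 1
22 = 22 × 1 + 0

GCD(45, 22) = 1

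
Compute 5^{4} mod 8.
1

Using successive squaring:
Binary expansion of 4: 100
Powers of 5 mod 8 (each is the square of the previous):
  5^1 ≡ 5 (mod 8)
  5^2 ≡ 5² = 25 ≡ 1 (mod 8)
  5^4 ≡ 1² = 1 ≡ 1 (mod 8)
4 is a power of 2, so 5^4 is the last square: ≡ 1 (mod 8)
Result: 5^4 ≡ 1 (mod 8)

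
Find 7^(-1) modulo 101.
29

Using Extended Euclidean Algorithm:
gcd(7, 101) = 1
Bezout coefficients: 7 × 29 + 101 × -2 = 1
So 7 × 29 ≡ 1 (mod 101)
The inverse is 29 mod 101 = 29
Verification: 7 × 29 = 203 = 2 × 101 + 1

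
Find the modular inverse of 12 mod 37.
12^(-1) ≡ 34 (mod 37). Verification: 12 × 34 = 408 ≡ 1 (mod 37)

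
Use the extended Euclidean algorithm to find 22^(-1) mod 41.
Extended GCD: 22(-13) + 41(7) = 1. So 22^(-1) ≡ 28 ≡ 28 (mod 41). Verify: 22 × 28 = 616 ≡ 1 (mod 41)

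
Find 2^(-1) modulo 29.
15

Using Extended Euclidean Algorithm:
gcd(2, 29) = 1
Bezout coefficients: 2 × -14 + 29 × 1 = 1
So 2 × -14 ≡ 1 (mod 29)
The inverse is -14 mod 29 = 15
Verification: 2 × 15 = 30 = 1 × 29 + 1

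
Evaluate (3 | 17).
(3/17) = 3^{8} mod 17 = -1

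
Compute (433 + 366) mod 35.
29

(433 + 366) = 799
799 mod 35 = 29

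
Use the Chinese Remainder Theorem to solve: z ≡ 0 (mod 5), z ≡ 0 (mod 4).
M = 5 × 4 = 20. M₁ = 4, y₁ ≡ 4 (mod 5). M₂ = 5, y₂ ≡ 1 (mod 4). z = 0×4×4 + 0×5×1 ≡ 0 (mod 20)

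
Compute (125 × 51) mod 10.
5

(125 × 51) = 6375
6375 mod 10 = 5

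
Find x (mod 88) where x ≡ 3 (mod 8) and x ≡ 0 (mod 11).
M = 8 × 11 = 88. M₁ = 11, y₁ ≡ 3 (mod 8). M₂ = 8, y₂ ≡ 7 (mod 11). x = 3×11×3 + 0×8×7 ≡ 11 (mod 88)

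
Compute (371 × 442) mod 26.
0

(371 × 442) = 163982
163982 mod 26 = 0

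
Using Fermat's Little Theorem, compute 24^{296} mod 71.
58

By Fermat's Little Theorem, a^(p-1) ≡ 1 (mod p) for prime p and gcd(a, p) = 1
Here p = 71, so 24^70 ≡ 1 (mod 71)
We can reduce the exponent: 296 mod 70 = 16
So 24^296 ≡ 24^16 (mod 71)
Computing: 24^16 mod 71 = 58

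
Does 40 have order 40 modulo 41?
p - 1 = 40 has prime divisors 2, 5. Check 40^(40/q) mod 41 for each: 40^(40/2) = 40^20 ≡ 1, 40^(40/5) = 40^8 ≡ 1 (mod 41). Since 40^20 ≡ 1 (mod 41), the order of 40 divides 20 (in fact the order is 2) ≠ 40, so it is not a primitive root.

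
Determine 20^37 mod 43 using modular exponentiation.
Using repeated squaring. 37 = 32 + 4 + 1 (binary 100101). Repeated squaring mod 43: 20^1 ≡ 20; 20^2 ≡ 20² = 400 ≡ 13; 20^4 ≡ 13² = 169 ≡ 40; 20^8 ≡ 40² = 1600 ≡ 9; 20^16 ≡ 9² = 81 ≡ 38; 20^32 ≡ 38² = 1444 ≡ 25. Multiply: 20^37 = 20^32 × 20^4 × 20^1 ≡ 25 × 40 × 20 (mod 43): 25 × 40 = 1000 ≡ 11; 11 × 20 = 220 ≡ 5. So 20^37 ≡ 5 (mod 43).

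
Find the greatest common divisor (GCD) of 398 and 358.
2

Using the Euclidean algorithm:
398 = 1 × 358 + 40
358 = 8 × 40 + 38
40 = 1 × 38 + 2
38 = 19 × 2 + 0

GCD(398, 358) = 2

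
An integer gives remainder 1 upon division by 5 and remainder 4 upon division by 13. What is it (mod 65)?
M = 5 × 13 = 65. M₁ = 13, y₁ ≡ 2 (mod 5). M₂ = 5, y₂ ≡ 8 (mod 13). t = 1×13×2 + 4×5×8 ≡ 56 (mod 65). The smallest positive such number is 56.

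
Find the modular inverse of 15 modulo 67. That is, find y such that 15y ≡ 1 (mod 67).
9

Using Extended Euclidean Algorithm:
gcd(15, 67) = 1
Bezout coefficients: 15 × 9 + 67 × -2 = 1
So 15 × 9 ≡ 1 (mod 67)
The inverse is 9 mod 67 = 9
Verification: 15 × 9 = 135 = 2 × 67 + 1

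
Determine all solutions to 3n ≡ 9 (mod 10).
3

Since gcd(3, 10) = 1 divides 9, a solution exists.
Multiply both sides by the inverse of 3 mod 10:
  3^(-1) mod 10 = 7
  x ≡ 7 × 9 ≡ 63 ≡ 3 (mod 10)
Verification: 3 × 3 = 9 = 0 × 10 + 9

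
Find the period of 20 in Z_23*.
Powers of 20 mod 23: 20^1≡20, 20^2≡9, 20^3≡19, 20^4≡12, 20^5≡10, 20^6≡16, 20^7≡21, 20^8≡6, 20^9≡5, 20^10≡8, 20^11≡22, 20^12≡3, 20^13≡14, 20^14≡4, 20^15≡11, 20^16≡13, 20^17≡7, 20^18≡2, 20^19≡17, 20^20≡18, 20^21≡15, 20^22≡1. Order = 22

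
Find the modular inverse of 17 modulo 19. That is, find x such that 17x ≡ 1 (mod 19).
9

Using Extended Euclidean Algorithm:
gcd(17, 19) = 1
Bezout coefficients: 17 × 9 + 19 × -8 = 1
So 17 × 9 ≡ 1 (mod 19)
The inverse is 9 mod 19 = 9
Verification: 17 × 9 = 153 = 8 × 19 + 1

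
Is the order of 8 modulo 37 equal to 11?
No, the actual order is 12, not 11.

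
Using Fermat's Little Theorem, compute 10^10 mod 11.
By Fermat's Little Theorem, 10^{10} ≡ 1 (mod 11) since 11 is prime and gcd(10, 11) = 1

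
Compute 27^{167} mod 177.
12

Using successive squaring:
Binary expansion of 167: 10100111
Powers of 27 mod 177 (each is the square of the previous):
  27^1 ≡ 27 (mod 177)
  27^2 ≡ 27² = 729 ≡ 21 (mod 177)
  27^4 ≡ 21² = 441 ≡ 87 (mod 177)
  27^8 ≡ 87² = 7569 ≡ 135 (mod 177)
  27^16 ≡ 135² = 18225 ≡ 171 (mod 177)
  27^32 ≡ 171² = 29241 ≡ 36 (mod 177)
  27^64 ≡ 36² = 1296 ≡ 57 (mod 177)
  27^128 ≡ 57² = 3249 ≡ 63 (mod 177)
167 = 128 + 32 + 4 + 2 + 1, so 27^167 = 27^128 × 27^32 × 27^4 × 27^2 × 27^1 ≡ 63 × 36 × 87 × 21 × 27 (mod 177)
Multiplying step by step:
  63 × 36 = 2268 ≡ 144 (mod 177)
  144 × 87 = 12528 ≡ 138 (mod 177)
  138 × 21 = 2898 ≡ 66 (mod 177)
  66 × 27 = 1782 ≡ 12 (mod 177)
Result: 27^167 ≡ 12 (mod 177)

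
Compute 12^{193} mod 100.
72

Using successive squaring:
Binary expansion of 193: 11000001
Powers of 12 mod 100 (each is the square of the previous):
  12^1 ≡ 12 (mod 100)
  12^2 ≡ 12² = 144 ≡ 44 (mod 100)
  12^4 ≡ 44² = 1936 ≡ 36 (mod 100)
  12^8 ≡ 36² = 1296 ≡ 96 (mod 100)
  12^16 ≡ 96² = 9216 ≡ 16 (mod 100)
  12^32 ≡ 16² = 256 ≡ 56 (mod 100)
  12^64 ≡ 56² = 3136 ≡ 36 (mod 100)
  12^128 ≡ 36² = 1296 ≡ 96 (mod 100)
193 = 128 + 64 + 1, so 12^193 = 12^128 × 12^64 × 12^1 ≡ 96 × 36 × 12 (mod 100)
Multiplying step by step:
  96 × 36 = 3456 ≡ 56 (mod 100)
  56 × 12 = 672 ≡ 72 (mod 100)
Result: 12^193 ≡ 72 (mod 100)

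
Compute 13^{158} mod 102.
67

Using successive squaring:
Binary expansion of 158: 10011110
Powers of 13 mod 102 (each is the square of the previous):
  13^1 ≡ 13 (mod 102)
  13^2 ≡ 13² = 169 ≡ 67 (mod 102)
  13^4 ≡ 67² = 4489 ≡ 1 (mod 102)
  13^8 ≡ 1² = 1 ≡ 1 (mod 102)
  13^16 ≡ 1² = 1 ≡ 1 (mod 102)
  13^32 ≡ 1² = 1 ≡ 1 (mod 102)
  13^64 ≡ 1² = 1 ≡ 1 (mod 102)
  13^128 ≡ 1² = 1 ≡ 1 (mod 102)
158 = 128 + 16 + 8 + 4 + 2, so 13^158 = 13^128 × 13^16 × 13^8 × 13^4 × 13^2 ≡ 1 × 1 × 1 × 1 × 67 (mod 102)
Multiplying step by step:
  1 × 1 = 1 ≡ 1 (mod 102)
  1 × 1 = 1 ≡ 1 (mod 102)
  1 × 1 = 1 ≡ 1 (mod 102)
  1 × 67 = 67 ≡ 67 (mod 102)
Result: 13^158 ≡ 67 (mod 102)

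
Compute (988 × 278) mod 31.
4

(988 × 278) = 274664
274664 mod 31 = 4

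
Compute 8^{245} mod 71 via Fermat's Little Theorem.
1

By Fermat's Little Theorem, a^(p-1) ≡ 1 (mod p) for prime p and gcd(a, p) = 1
Here p = 71, so 8^70 ≡ 1 (mod 71)
We can reduce the exponent: 245 mod 70 = 35
So 8^245 ≡ 8^35 (mod 71)
Computing: 8^35 mod 71 = 1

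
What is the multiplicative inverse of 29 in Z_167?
29^(-1) ≡ 144 (mod 167). Verification: 29 × 144 = 4176 ≡ 1 (mod 167)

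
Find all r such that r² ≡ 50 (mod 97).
The square roots of 50 mod 97 are 27 and 70. Verify: 27² = 729 ≡ 50 (mod 97)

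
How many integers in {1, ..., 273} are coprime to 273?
144

Prime factorization: 273 = 3 × 7 × 13
Using the formula φ(n) = n × Π(1 - 1/p) for each prime factor p:
φ(273) = 273 × (1 - 1/3) × (1 - 1/7) × (1 - 1/13)
φ(273) = 144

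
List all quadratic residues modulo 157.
QRs mod 157: {1, 3, 4, 9, 10, 11, 12, 13, 14, 16, 17, 19, 25, 27, 30, 31, 33, 35, 36, 37, 39, 40, 42, 44, 46, 47, 48, 49, 51, 52, 56, 57, 58, 64, 67, 68, 71, 75, 76, 81, 82, 86, 89, 90, 93, 99, 100, 101, 105, 106, 108, 109, 110, 111, 113, 115, 117, 118, 120, 121, 122, 124, 126, 127, 130, 132, 138, 140, 141, 143, 144, 145, 146, 147, 148, 153, 154, 156}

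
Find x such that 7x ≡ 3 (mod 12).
9

Since gcd(7, 12) = 1 divides 3, a solution exists.
Multiply both sides by the inverse of 7 mod 12:
  7^(-1) mod 12 = 7
  x ≡ 7 × 3 ≡ 21 ≡ 9 (mod 12)
Verification: 7 × 9 = 63 = 5 × 12 + 3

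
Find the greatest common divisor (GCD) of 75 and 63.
3

Using the Euclidean algorithm:
75 = 1 × 63 + 12
63 = 5 × 12 + 3
12 = 4 × 3 + 0

GCD(75, 63) = 3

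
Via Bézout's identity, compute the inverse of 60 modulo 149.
Extended GCD: 60(-72) + 149(29) = 1. So 60^(-1) ≡ 77 ≡ 77 (mod 149). Verify: 60 × 77 = 4620 ≡ 1 (mod 149)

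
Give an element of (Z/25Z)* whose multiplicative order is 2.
24 has order 2 mod 25 since 24^{2} ≡ 1 (mod 25) and no smaller power works.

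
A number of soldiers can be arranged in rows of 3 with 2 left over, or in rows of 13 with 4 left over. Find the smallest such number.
M = 3 × 13 = 39. M₁ = 13, y₁ ≡ 1 (mod 3). M₂ = 3, y₂ ≡ 9 (mod 13). y = 2×13×1 + 4×3×9 ≡ 17 (mod 39). The smallest positive such number is 17.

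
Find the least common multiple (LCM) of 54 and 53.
2862

First find GCD(54, 53) using the Euclidean algorithm:
54 = 1 × 53 + 1
53 = 53 × 1 + 0
GCD(54, 53) = 1

LCM formula: LCM(a, b) = (a × b) / GCD(a, b)
LCM(54, 53) = (54 × 53) / 1
LCM(54, 53) = 2862 / 1
LCM(54, 53) = 2862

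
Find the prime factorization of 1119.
3 × 373

Divide by primes starting from smallest:
1119 ÷ 3 = 373
373 ÷ 373 = 1

1119 = 3 × 373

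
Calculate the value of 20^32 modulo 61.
Using repeated squaring. 32 = 32 (binary 100000). Repeated squaring mod 61: 20^1 ≡ 20; 20^2 ≡ 20² = 400 ≡ 34; 20^4 ≡ 34² = 1156 ≡ 58; 20^8 ≡ 58² = 3364 ≡ 9; 20^16 ≡ 9² = 81 ≡ 20; 20^32 ≡ 20² = 400 ≡ 34. So 20^32 ≡ 34 (mod 61).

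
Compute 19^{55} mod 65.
59

Using successive squaring:
Binary expansion of 55: 110111
Powers of 19 mod 65 (each is the square of the previous):
  19^1 ≡ 19 (mod 65)
  19^2 ≡ 19² = 361 ≡ 36 (mod 65)
  19^4 ≡ 36² = 1296 ≡ 61 (mod 65)
  19^8 ≡ 61² = 3721 ≡ 16 (mod 65)
  19^16 ≡ 16² = 256 ≡ 61 (mod 65)
  19^32 ≡ 61² = 3721 ≡ 16 (mod 65)
55 = 32 + 16 + 4 + 2 + 1, so 19^55 = 19^32 × 19^16 × 19^4 × 19^2 × 19^1 ≡ 16 × 61 × 61 × 36 × 19 (mod 65)
Multiplying step by step:
  16 × 61 = 976 ≡ 1 (mod 65)
  1 × 61 = 61 ≡ 61 (mod 65)
  61 × 36 = 2196 ≡ 51 (mod 65)
  51 × 19 = 969 ≡ 59 (mod 65)
Result: 19^55 ≡ 59 (mod 65)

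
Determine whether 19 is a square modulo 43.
By Euler's criterion: 19^{21} ≡ 42 (mod 43). Since this equals -1 (≡ 42), 19 is not a QR.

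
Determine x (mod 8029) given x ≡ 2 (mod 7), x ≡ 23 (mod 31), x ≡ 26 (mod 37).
6316

Using the Chinese Remainder Theorem:
M = product of moduli = 8029
For equation 1: M_1 = 1147, 1147 ≡ 6 (mod 7), inverse of 1147 mod 7 is 6 (check: 6 × 6 = 36 ≡ 1 (mod 7))
For equation 2: M_2 = 259, 259 ≡ 11 (mod 31), inverse of 259 mod 31 is 17 (check: 11 × 17 = 187 ≡ 1 (mod 31))
For equation 3: M_3 = 217, 217 ≡ 32 (mod 37), inverse of 217 mod 37 is 22 (check: 32 × 22 = 704 ≡ 1 (mod 37))
Combine: x ≡ Σ r_i×M_i×(M_i⁻¹ mod m_i) = 2×1147×6 + 23×259×17 + 26×217×22 = 13764 + 101269 + 124124 = 239157
239157 mod 8029 = 6316
x ≡ 6316 (mod 8029)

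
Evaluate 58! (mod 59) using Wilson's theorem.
By Wilson's theorem, (58)! ≡ -1 ≡ 58 (mod 59)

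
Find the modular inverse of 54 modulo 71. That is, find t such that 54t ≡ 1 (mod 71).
25

Using Extended Euclidean Algorithm:
gcd(54, 71) = 1
Bezout coefficients: 54 × 25 + 71 × -19 = 1
So 54 × 25 ≡ 1 (mod 71)
The inverse is 25 mod 71 = 25
Verification: 54 × 25 = 1350 = 19 × 71 + 1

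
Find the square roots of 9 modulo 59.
The square roots of 9 mod 59 are 3 and 56. Verify: 3² = 9 ≡ 9 (mod 59)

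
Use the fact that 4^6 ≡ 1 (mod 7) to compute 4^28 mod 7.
By Fermat: 4^{6} ≡ 1 (mod 7). 28 = 4×6 + 4. So 4^{28} ≡ 4^{4} ≡ 4 (mod 7)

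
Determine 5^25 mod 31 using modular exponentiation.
Using repeated squaring. 25 = 16 + 8 + 1 (binary 11001). Repeated squaring mod 31: 5^1 ≡ 5; 5^2 ≡ 5² = 25 ≡ 25; 5^4 ≡ 25² = 625 ≡ 5; 5^8 ≡ 5² = 25 ≡ 25; 5^16 ≡ 25² = 625 ≡ 5. Multiply: 5^25 = 5^16 × 5^8 × 5^1 ≡ 5 × 25 × 5 (mod 31): 5 × 25 = 125 ≡ 1; 1 × 5 = 5 ≡ 5. So 5^25 ≡ 5 (mod 31).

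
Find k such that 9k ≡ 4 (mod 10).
6

Since gcd(9, 10) = 1 divides 4, a solution exists.
Multiply both sides by the inverse of 9 mod 10:
  9^(-1) mod 10 = 9
  x ≡ 9 × 4 ≡ 36 ≡ 6 (mod 10)
Verification: 9 × 6 = 54 = 5 × 10 + 4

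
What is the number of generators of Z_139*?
Number of primitive roots mod 139 = φ(138) = 44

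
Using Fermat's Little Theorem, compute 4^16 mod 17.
By Fermat's Little Theorem, 4^{16} ≡ 1 (mod 17) since 17 is prime and gcd(4, 17) = 1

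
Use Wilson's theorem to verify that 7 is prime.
(6)! mod 7 = 6. Since this equals -1 (mod 7), Wilson confirms 7 is prime.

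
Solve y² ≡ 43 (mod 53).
The square roots of 43 mod 53 are 34 and 19. Verify: 34² = 1156 ≡ 43 (mod 53)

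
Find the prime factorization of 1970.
2 × 5 × 197

Divide by primes starting from smallest:
1970 ÷ 2 = 985
985 ÷ 5 = 197
197 ÷ 197 = 1

1970 = 2 × 5 × 197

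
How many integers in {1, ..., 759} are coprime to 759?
440

Prime factorization: 759 = 3 × 11 × 23
Using the formula φ(n) = n × Π(1 - 1/p) for each prime factor p:
φ(759) = 759 × (1 - 1/3) × (1 - 1/11) × (1 - 1/23)
φ(759) = 440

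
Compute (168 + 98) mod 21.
14

(168 + 98) = 266
266 mod 21 = 14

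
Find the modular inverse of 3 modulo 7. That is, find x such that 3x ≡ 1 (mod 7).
5

Using Extended Euclidean Algorithm:
gcd(3, 7) = 1
Bezout coefficients: 3 × -2 + 7 × 1 = 1
So 3 × -2 ≡ 1 (mod 7)
The inverse is -2 mod 7 = 5
Verification: 3 × 5 = 15 = 2 × 7 + 1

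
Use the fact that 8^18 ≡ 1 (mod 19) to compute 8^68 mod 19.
By Fermat: 8^{18} ≡ 1 (mod 19). 68 = 3×18 + 14. So 8^{68} ≡ 8^{14} ≡ 7 (mod 19)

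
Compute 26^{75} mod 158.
52

Using successive squaring:
Binary expansion of 75: 1001011
Powers of 26 mod 158 (each is the square of the previous):
  26^1 ≡ 26 (mod 158)
  26^2 ≡ 26² = 676 ≡ 44 (mod 158)
  26^4 ≡ 44² = 1936 ≡ 40 (mod 158)
  26^8 ≡ 40² = 1600 ≡ 20 (mod 158)
  26^16 ≡ 20² = 400 ≡ 84 (mod 158)
  26^32 ≡ 84² = 7056 ≡ 104 (mod 158)
  26^64 ≡ 104² = 10816 ≡ 72 (mod 158)
75 = 64 + 8 + 2 + 1, so 26^75 = 26^64 × 26^8 × 26^2 × 26^1 ≡ 72 × 20 × 44 × 26 (mod 158)
Multiplying step by step:
  72 × 20 = 1440 ≡ 18 (mod 158)
  18 × 44 = 792 ≡ 2 (mod 158)
  2 × 26 = 52 ≡ 52 (mod 158)
Result: 26^75 ≡ 52 (mod 158)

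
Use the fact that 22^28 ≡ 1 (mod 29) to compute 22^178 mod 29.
By Fermat: 22^{28} ≡ 1 (mod 29). 178 = 6×28 + 10. So 22^{178} ≡ 22^{10} ≡ 24 (mod 29)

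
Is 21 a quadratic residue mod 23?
By Euler's criterion: 21^{11} ≡ 22 (mod 23). Since this equals -1 (≡ 22), 21 is not a QR.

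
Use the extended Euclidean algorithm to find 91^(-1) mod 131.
Extended GCD: 91(36) + 131(-25) = 1. So 91^(-1) ≡ 36 ≡ 36 (mod 131). Verify: 91 × 36 = 3276 ≡ 1 (mod 131)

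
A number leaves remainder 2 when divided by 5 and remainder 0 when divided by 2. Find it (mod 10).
M = 5 × 2 = 10. M₁ = 2, y₁ ≡ 3 (mod 5). M₂ = 5, y₂ ≡ 1 (mod 2). t = 2×2×3 + 0×5×1 ≡ 2 (mod 10)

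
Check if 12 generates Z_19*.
p - 1 = 18 has prime divisors 2, 3. Check 12^(18/q) mod 19 for each: 12^(18/2) = 12^9 ≡ 18, 12^(18/3) = 12^6 ≡ 1 (mod 19). Since 12^6 ≡ 1 (mod 19), the order of 12 divides 6 (in fact the order is 6) ≠ 18, so it is not a primitive root.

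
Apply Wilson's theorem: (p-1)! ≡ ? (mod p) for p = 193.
By Wilson's theorem, (192)! ≡ -1 ≡ 192 (mod 193)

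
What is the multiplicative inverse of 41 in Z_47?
41^(-1) ≡ 39 (mod 47). Verification: 41 × 39 = 1599 ≡ 1 (mod 47)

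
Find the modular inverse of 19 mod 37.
19^(-1) ≡ 2 (mod 37). Verification: 19 × 2 = 38 ≡ 1 (mod 37)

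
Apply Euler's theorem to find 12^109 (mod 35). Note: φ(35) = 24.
By Euler: 12^{24} ≡ 1 (mod 35) since gcd(12, 35) = 1. 109 = 4×24 + 13. So 12^{109} ≡ 12^{13} ≡ 12 (mod 35)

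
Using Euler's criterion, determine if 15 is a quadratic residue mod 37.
By Euler's criterion: 15^{18} ≡ 36 (mod 37). Since this equals -1 (≡ 36), 15 is not a QR.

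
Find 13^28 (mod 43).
Using repeated squaring. 28 = 16 + 8 + 4 (binary 11100). Repeated squaring mod 43: 13^1 ≡ 13; 13^2 ≡ 13² = 169 ≡ 40; 13^4 ≡ 40² = 1600 ≡ 9; 13^8 ≡ 9² = 81 ≡ 38; 13^16 ≡ 38² = 1444 ≡ 25. Multiply: 13^28 = 13^16 × 13^8 × 13^4 ≡ 25 × 38 × 9 (mod 43): 25 × 38 = 950 ≡ 4; 4 × 9 = 36 ≡ 36. So 13^28 ≡ 36 (mod 43).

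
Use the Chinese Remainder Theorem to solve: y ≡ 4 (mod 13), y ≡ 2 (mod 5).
17

Using the Chinese Remainder Theorem:
M = product of moduli = 65
For equation 1: M_1 = 5, 5 ≡ 5 (mod 13), inverse of 5 mod 13 is 8 (check: 5 × 8 = 40 ≡ 1 (mod 13))
For equation 2: M_2 = 13, 13 ≡ 3 (mod 5), inverse of 13 mod 5 is 2 (check: 3 × 2 = 6 ≡ 1 (mod 5))
Combine: y ≡ Σ r_i×M_i×(M_i⁻¹ mod m_i) = 4×5×8 + 2×13×2 = 160 + 52 = 212
212 mod 65 = 17
y ≡ 17 (mod 65)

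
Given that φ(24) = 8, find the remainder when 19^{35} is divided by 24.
By Euler: 19^{8} ≡ 1 (mod 24) since gcd(19, 24) = 1. 35 = 4×8 + 3. So 19^{35} ≡ 19^{3} ≡ 19 (mod 24)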